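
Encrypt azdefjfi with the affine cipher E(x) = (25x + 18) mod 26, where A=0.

stponjnk

a(0): 25·0+18=18 → s
z(25): 25·25+18=643≡19 → t
d(3): 25·3+18=93≡15 → p
e(4): 25·4+18=118≡14 → o
f(5): 25·5+18=143≡13 → n
j(9): 25·9+18=243≡9 → j
f(5): 25·5+18=143≡13 → n
i(8): 25·8+18=218≡10 → k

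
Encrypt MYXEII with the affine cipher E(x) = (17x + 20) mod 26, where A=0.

QMVKAA

M(12): 17·12+20=224≡16 → Q
Y(24): 17·24+20=428≡12 → M
X(23): 17·23+20=411≡21 → V
E(4): 17·4+20=88≡10 → K
I(8): 17·8+20=156≡0 → A
I(8): 17·8+20=156≡0 → A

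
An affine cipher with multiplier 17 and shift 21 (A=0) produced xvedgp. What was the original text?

uazcts

The inverse of 17 mod 26 is 23, since 17·23=391≡1. Apply D(y)=23·(y−21) mod 26:
x(23): 23·(23−21)=46≡20 → u
v(21): 23·(21−21)=0 → a
e(4): 23·(4−21)=-391≡25 → z
d(3): 23·(3−21)=-414≡2 → c
g(6): 23·(6−21)=-345≡19 → t
p(15): 23·(15−21)=-138≡18 → s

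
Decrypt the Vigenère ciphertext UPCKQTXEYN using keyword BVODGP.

TUOHKEWJKK

Repeat the key across the ciphertext: BVODGPBVOD
U(20)−B(1): 19 → T
P(15)−V(21): -6≡20 → U
C(2)−O(14): -12≡14 → O
K(10)−D(3): 7 → H
Q(16)−G(6): 10 → K
T(19)−P(15): 4 → E
X(23)−B(1): 22 → W
E(4)−V(21): -17≡9 → J
Y(24)−O(14): 10 → K
N(13)−D(3): 10 → K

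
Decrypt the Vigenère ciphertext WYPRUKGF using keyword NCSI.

Repeat the key across the ciphertext: NCSINCSI
W(22)−N(13): 9 → J
Y(24)−C(2): 22 → W
P(15)−S(18): -3≡23 → X
R(17)−I(8): 9 → J
U(20)−N(13): 7 → H
K(10)−C(2): 8 → I
G(6)−S(18): -12≡14 → O
F(5)−I(8): -3≡23 → X

JWXJHIOX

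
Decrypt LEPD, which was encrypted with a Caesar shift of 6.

FYJX

L(11): 11−6=5 → F
E(4): 4−6=-2≡24 → Y
P(15): 15−6=9 → J
D(3): 3−6=-3≡23 → X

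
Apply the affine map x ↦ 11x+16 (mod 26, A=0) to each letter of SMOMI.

S(18): 11·18+16=214≡6 → G
M(12): 11·12+16=148≡18 → S
O(14): 11·14+16=170≡14 → O
M(12): 11·12+16=148≡18 → S
I(8): 11·8+16=104≡0 → A

GSOSA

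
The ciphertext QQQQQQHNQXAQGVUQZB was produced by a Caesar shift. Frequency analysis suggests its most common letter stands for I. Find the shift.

8

The most frequent ciphertext letter is Q (appears 9 times).
Q is position 16; I is position 8.
Shift = 8.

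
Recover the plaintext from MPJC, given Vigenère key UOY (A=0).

SBLI

Repeat the key across the ciphertext: UOYU
M(12)−U(20): -8≡18 → S
P(15)−O(14): 1 → B
J(9)−Y(24): -15≡11 → L
C(2)−U(20): -18≡8 → I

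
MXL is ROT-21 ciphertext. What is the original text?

M(12): 12−21=-9≡17 → R
X(23): 23−21=2 → C
L(11): 11−21=-10≡16 → Q

RCQ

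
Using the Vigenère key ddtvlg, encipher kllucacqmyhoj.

noepngftftsum

Repeat the key across the message: ddtvlgddtvlgd
k(10)+d(3): 13 → n
l(11)+d(3): 14 → o
l(11)+t(19): 30≡4 → e
u(20)+v(21): 41≡15 → p
c(2)+l(11): 13 → n
a(0)+g(6): 6 → g
c(2)+d(3): 5 → f
q(16)+d(3): 19 → t
m(12)+t(19): 31≡5 → f
y(24)+v(21): 45≡19 → t
h(7)+l(11): 18 → s
o(14)+g(6): 20 → u
j(9)+d(3): 12 → m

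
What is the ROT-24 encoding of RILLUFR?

PGJJSDP

R(17): 17+24=41≡15 → P
I(8): 8+24=32≡6 → G
L(11): 11+24=35≡9 → J
L(11): 11+24=35≡9 → J
U(20): 20+24=44≡18 → S
F(5): 5+24=29≡3 → D
R(17): 17+24=41≡15 → P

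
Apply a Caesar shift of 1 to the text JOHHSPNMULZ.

J(9): 9+1=10 → K
O(14): 14+1=15 → P
H(7): 7+1=8 → I
H(7): 7+1=8 → I
S(18): 18+1=19 → T
P(15): 15+1=16 → Q
N(13): 13+1=14 → O
M(12): 12+1=13 → N
U(20): 20+1=21 → V
L(11): 11+1=12 → M
Z(25): 25+1=26≡0 → A

KPIITQONVMA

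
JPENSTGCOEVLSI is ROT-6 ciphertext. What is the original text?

DJYHMNAWIYPFMC

J(9): 9−6=3 → D
P(15): 15−6=9 → J
E(4): 4−6=-2≡24 → Y
N(13): 13−6=7 → H
S(18): 18−6=12 → M
T(19): 19−6=13 → N
G(6): 6−6=0 → A
C(2): 2−6=-4≡22 → W
O(14): 14−6=8 → I
E(4): 4−6=-2≡24 → Y
V(21): 21−6=15 → P
L(11): 11−6=5 → F
S(18): 18−6=12 → M
I(8): 8−6=2 → C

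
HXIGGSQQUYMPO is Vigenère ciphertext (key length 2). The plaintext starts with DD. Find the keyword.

Subtract each crib letter from the matching ciphertext letter (mod 26):
H(7)−D(3)=4 → E
X(23)−D(3)=20 → U

EU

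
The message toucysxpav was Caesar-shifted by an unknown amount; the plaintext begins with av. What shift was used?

From the crib: t(19)−a(0)=19, so the shift is 19.

19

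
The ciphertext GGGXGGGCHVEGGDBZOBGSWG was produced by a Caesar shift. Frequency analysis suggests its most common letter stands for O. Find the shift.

18

The most frequent ciphertext letter is G (appears 10 times).
G is position 6; O is position 14.
Shift = -8≡18.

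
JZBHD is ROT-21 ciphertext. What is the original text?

J(9): 9−21=-12≡14 → O
Z(25): 25−21=4 → E
B(1): 1−21=-20≡6 → G
H(7): 7−21=-14≡12 → M
D(3): 3−21=-18≡8 → I

OEGMI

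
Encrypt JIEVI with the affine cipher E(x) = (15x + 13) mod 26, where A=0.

SDVQD

J(9): 15·9+13=148≡18 → S
I(8): 15·8+13=133≡3 → D
E(4): 15·4+13=73≡21 → V
V(21): 15·21+13=328≡16 → Q
I(8): 15·8+13=133≡3 → D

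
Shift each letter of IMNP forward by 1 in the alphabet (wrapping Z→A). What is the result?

I(8): 8+1=9 → J
M(12): 12+1=13 → N
N(13): 13+1=14 → O
P(15): 15+1=16 → Q

JNOQ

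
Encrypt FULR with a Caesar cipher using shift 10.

PEVB

F(5): 5+10=15 → P
U(20): 20+10=30≡4 → E
L(11): 11+10=21 → V
R(17): 17+10=27≡1 → B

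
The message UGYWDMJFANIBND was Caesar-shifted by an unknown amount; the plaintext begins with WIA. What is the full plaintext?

WIAYFOLHCPKDPF

From the crib: U(20)−W(22)=-2≡24, so the shift is 24.
Subtract 24 from each ciphertext letter:
U(20): 20−24=-4≡22 → W
G(6): 6−24=-18≡8 → I
Y(24): 24−24=0 → A
W(22): 22−24=-2≡24 → Y
D(3): 3−24=-21≡5 → F
M(12): 12−24=-12≡14 → O
J(9): 9−24=-15≡11 → L
F(5): 5−24=-19≡7 → H
A(0): 0−24=-24≡2 → C
N(13): 13−24=-11≡15 → P
I(8): 8−24=-16≡10 → K
B(1): 1−24=-23≡3 → D
N(13): 13−24=-11≡15 → P
D(3): 3−24=-21≡5 → F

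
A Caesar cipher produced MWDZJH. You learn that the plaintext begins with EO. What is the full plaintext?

EOVRBZ

From the crib: M(12)−E(4)=8, so the shift is 8.
Subtract 8 from each ciphertext letter:
M(12): 12−8=4 → E
W(22): 22−8=14 → O
D(3): 3−8=-5≡21 → V
Z(25): 25−8=17 → R
J(9): 9−8=1 → B
H(7): 7−8=-1≡25 → Z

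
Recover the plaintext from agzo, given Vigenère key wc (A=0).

Repeat the key across the ciphertext: wcwc
a(0)−w(22): -22≡4 → e
g(6)−c(2): 4 → e
z(25)−w(22): 3 → d
o(14)−c(2): 12 → m

eedm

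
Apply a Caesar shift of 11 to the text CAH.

NLS

C(2): 2+11=13 → N
A(0): 0+11=11 → L
H(7): 7+11=18 → S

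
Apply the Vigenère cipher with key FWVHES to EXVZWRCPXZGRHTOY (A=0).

Repeat the key across the message: FWVHESFWVHESFWVH
E(4)+F(5): 9 → J
X(23)+W(22): 45≡19 → T
V(21)+V(21): 42≡16 → Q
Z(25)+H(7): 32≡6 → G
W(22)+E(4): 26≡0 → A
R(17)+S(18): 35≡9 → J
C(2)+F(5): 7 → H
P(15)+W(22): 37≡11 → L
X(23)+V(21): 44≡18 → S
Z(25)+H(7): 32≡6 → G
G(6)+E(4): 10 → K
R(17)+S(18): 35≡9 → J
H(7)+F(5): 12 → M
T(19)+W(22): 41≡15 → P
O(14)+V(21): 35≡9 → J
Y(24)+H(7): 31≡5 → F

JTQGAJHLSGKJMPJF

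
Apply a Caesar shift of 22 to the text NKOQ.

JGKM

N(13): 13+22=35≡9 → J
K(10): 10+22=32≡6 → G
O(14): 14+22=36≡10 → K
Q(16): 16+22=38≡12 → M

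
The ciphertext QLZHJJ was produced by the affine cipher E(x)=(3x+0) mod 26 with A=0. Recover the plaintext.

OVRLDD

The inverse of 3 mod 26 is 9, since 3·9=27≡1. Apply D(y)=9·(y−0) mod 26:
Q(16): 9·(16−0)=144≡14 → O
L(11): 9·(11−0)=99≡21 → V
Z(25): 9·(25−0)=225≡17 → R
H(7): 9·(7−0)=63≡11 → L
J(9): 9·(9−0)=81≡3 → D
J(9): 9·(9−0)=81≡3 → D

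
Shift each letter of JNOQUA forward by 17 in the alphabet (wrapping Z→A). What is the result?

J(9): 9+17=26≡0 → A
N(13): 13+17=30≡4 → E
O(14): 14+17=31≡5 → F
Q(16): 16+17=33≡7 → H
U(20): 20+17=37≡11 → L
A(0): 0+17=17 → R

AEFHLR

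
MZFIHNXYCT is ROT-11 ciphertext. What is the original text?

BOUXWCMNRI

M(12): 12−11=1 → B
Z(25): 25−11=14 → O
F(5): 5−11=-6≡20 → U
I(8): 8−11=-3≡23 → X
H(7): 7−11=-4≡22 → W
N(13): 13−11=2 → C
X(23): 23−11=12 → M
Y(24): 24−11=13 → N
C(2): 2−11=-9≡17 → R
T(19): 19−11=8 → I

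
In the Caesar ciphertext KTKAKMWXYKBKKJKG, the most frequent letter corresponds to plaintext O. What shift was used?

22

The most frequent ciphertext letter is K (appears 7 times).
K is position 10; O is position 14.
Shift = -4≡22.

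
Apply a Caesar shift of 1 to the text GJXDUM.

G(6): 6+1=7 → H
J(9): 9+1=10 → K
X(23): 23+1=24 → Y
D(3): 3+1=4 → E
U(20): 20+1=21 → V
M(12): 12+1=13 → N

HKYEVN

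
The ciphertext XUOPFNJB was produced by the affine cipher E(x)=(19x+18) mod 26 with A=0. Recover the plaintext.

DWITNXFV

The inverse of 19 mod 26 is 11, since 19·11=209≡1. Apply D(y)=11·(y−18) mod 26:
X(23): 11·(23−18)=55≡3 → D
U(20): 11·(20−18)=22 → W
O(14): 11·(14−18)=-44≡8 → I
P(15): 11·(15−18)=-33≡19 → T
F(5): 11·(5−18)=-143≡13 → N
N(13): 11·(13−18)=-55≡23 → X
J(9): 11·(9−18)=-99≡5 → F
B(1): 11·(1−18)=-187≡21 → V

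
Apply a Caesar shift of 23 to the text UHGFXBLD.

U(20): 20+23=43≡17 → R
H(7): 7+23=30≡4 → E
G(6): 6+23=29≡3 → D
F(5): 5+23=28≡2 → C
X(23): 23+23=46≡20 → U
B(1): 1+23=24 → Y
L(11): 11+23=34≡8 → I
D(3): 3+23=26≡0 → A

REDCUYIA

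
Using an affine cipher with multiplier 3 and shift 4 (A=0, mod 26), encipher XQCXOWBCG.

X(23): 3·23+4=73≡21 → V
Q(16): 3·16+4=52≡0 → A
C(2): 3·2+4=10 → K
X(23): 3·23+4=73≡21 → V
O(14): 3·14+4=46≡20 → U
W(22): 3·22+4=70≡18 → S
B(1): 3·1+4=7 → H
C(2): 3·2+4=10 → K
G(6): 3·6+4=22 → W

VAKVUSHKW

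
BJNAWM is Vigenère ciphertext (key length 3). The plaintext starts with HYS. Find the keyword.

Subtract each crib letter from the matching ciphertext letter (mod 26):
B(1)−H(7)=-6≡20 → U
J(9)−Y(24)=-15≡11 → L
N(13)−S(18)=-5≡21 → V

ULV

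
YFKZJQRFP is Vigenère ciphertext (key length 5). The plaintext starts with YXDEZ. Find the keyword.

Subtract each crib letter from the matching ciphertext letter (mod 26):
Y(24)−Y(24)=0 → A
F(5)−X(23)=-18≡8 → I
K(10)−D(3)=7 → H
Z(25)−E(4)=21 → V
J(9)−Z(25)=-16≡10 → K

AIHVK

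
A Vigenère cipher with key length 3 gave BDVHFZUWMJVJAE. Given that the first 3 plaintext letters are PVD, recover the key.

Subtract each crib letter from the matching ciphertext letter (mod 26):
B(1)−P(15)=-14≡12 → M
D(3)−V(21)=-18≡8 → I
V(21)−D(3)=18 → S

MIS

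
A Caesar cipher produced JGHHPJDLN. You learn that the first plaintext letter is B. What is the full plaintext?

From the crib: J(9)−B(1)=8, so the shift is 8.
Subtract 8 from each ciphertext letter:
J(9): 9−8=1 → B
G(6): 6−8=-2≡24 → Y
H(7): 7−8=-1≡25 → Z
H(7): 7−8=-1≡25 → Z
P(15): 15−8=7 → H
J(9): 9−8=1 → B
D(3): 3−8=-5≡21 → V
L(11): 11−8=3 → D
N(13): 13−8=5 → F

BYZZHBVDF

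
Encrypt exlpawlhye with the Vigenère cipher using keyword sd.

Repeat the key across the message: sdsdsdsdsd
e(4)+s(18): 22 → w
x(23)+d(3): 26≡0 → a
l(11)+s(18): 29≡3 → d
p(15)+d(3): 18 → s
a(0)+s(18): 18 → s
w(22)+d(3): 25 → z
l(11)+s(18): 29≡3 → d
h(7)+d(3): 10 → k
y(24)+s(18): 42≡16 → q
e(4)+d(3): 7 → h

wadsszdkqh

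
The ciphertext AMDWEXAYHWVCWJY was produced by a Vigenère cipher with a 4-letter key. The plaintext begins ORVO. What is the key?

Subtract each crib letter from the matching ciphertext letter (mod 26):
A(0)−O(14)=-14≡12 → M
M(12)−R(17)=-5≡21 → V
D(3)−V(21)=-18≡8 → I
W(22)−O(14)=8 → I

MVII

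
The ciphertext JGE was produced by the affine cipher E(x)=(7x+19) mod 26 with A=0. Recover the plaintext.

GNJ

The inverse of 7 mod 26 is 15, since 7·15=105≡1. Apply D(y)=15·(y−19) mod 26:
J(9): 15·(9−19)=-150≡6 → G
G(6): 15·(6−19)=-195≡13 → N
E(4): 15·(4−19)=-225≡9 → J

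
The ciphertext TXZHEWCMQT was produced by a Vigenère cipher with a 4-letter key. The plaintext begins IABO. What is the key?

LXYT

Subtract each crib letter from the matching ciphertext letter (mod 26):
T(19)−I(8)=11 → L
X(23)−A(0)=23 → X
Z(25)−B(1)=24 → Y
H(7)−O(14)=-7≡19 → T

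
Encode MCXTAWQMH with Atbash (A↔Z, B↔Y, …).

M(12) → N(13)
C(2) → X(23)
X(23) → C(2)
T(19) → G(6)
A(0) → Z(25)
W(22) → D(3)
Q(16) → J(9)
M(12) → N(13)
H(7) → S(18)

NXCGZDJNS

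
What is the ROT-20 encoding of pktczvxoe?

jenwtpriy

p(15): 15+20=35≡9 → j
k(10): 10+20=30≡4 → e
t(19): 19+20=39≡13 → n
c(2): 2+20=22 → w
z(25): 25+20=45≡19 → t
v(21): 21+20=41≡15 → p
x(23): 23+20=43≡17 → r
o(14): 14+20=34≡8 → i
e(4): 4+20=24 → y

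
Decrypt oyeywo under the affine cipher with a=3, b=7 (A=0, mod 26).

lxzxfl

The inverse of 3 mod 26 is 9, since 3·9=27≡1. Apply D(y)=9·(y−7) mod 26:
o(14): 9·(14−7)=63≡11 → l
y(24): 9·(24−7)=153≡23 → x
e(4): 9·(4−7)=-27≡25 → z
y(24): 9·(24−7)=153≡23 → x
w(22): 9·(22−7)=135≡5 → f
o(14): 9·(14−7)=63≡11 → l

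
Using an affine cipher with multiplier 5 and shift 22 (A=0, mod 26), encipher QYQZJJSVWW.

YMYRPPIXCC

Q(16): 5·16+22=102≡24 → Y
Y(24): 5·24+22=142≡12 → M
Q(16): 5·16+22=102≡24 → Y
Z(25): 5·25+22=147≡17 → R
J(9): 5·9+22=67≡15 → P
J(9): 5·9+22=67≡15 → P
S(18): 5·18+22=112≡8 → I
V(21): 5·21+22=127≡23 → X
W(22): 5·22+22=132≡2 → C
W(22): 5·22+22=132≡2 → C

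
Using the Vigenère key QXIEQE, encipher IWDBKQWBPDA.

Repeat the key across the message: QXIEQEQXIEQ
I(8)+Q(16): 24 → Y
W(22)+X(23): 45≡19 → T
D(3)+I(8): 11 → L
B(1)+E(4): 5 → F
K(10)+Q(16): 26≡0 → A
Q(16)+E(4): 20 → U
W(22)+Q(16): 38≡12 → M
B(1)+X(23): 24 → Y
P(15)+I(8): 23 → X
D(3)+E(4): 7 → H
A(0)+Q(16): 16 → Q

YTLFAUMYXHQ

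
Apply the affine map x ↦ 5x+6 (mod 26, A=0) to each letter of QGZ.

IKB

Q(16): 5·16+6=86≡8 → I
G(6): 5·6+6=36≡10 → K
Z(25): 5·25+6=131≡1 → B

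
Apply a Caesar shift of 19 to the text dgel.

wzxe

d(3): 3+19=22 → w
g(6): 6+19=25 → z
e(4): 4+19=23 → x
l(11): 11+19=30≡4 → e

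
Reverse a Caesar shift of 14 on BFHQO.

B(1): 1−14=-13≡13 → N
F(5): 5−14=-9≡17 → R
H(7): 7−14=-7≡19 → T
Q(16): 16−14=2 → C
O(14): 14−14=0 → A

NRTCA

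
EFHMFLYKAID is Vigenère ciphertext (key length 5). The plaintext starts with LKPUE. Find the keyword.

TVSSB

Subtract each crib letter from the matching ciphertext letter (mod 26):
E(4)−L(11)=-7≡19 → T
F(5)−K(10)=-5≡21 → V
H(7)−P(15)=-8≡18 → S
M(12)−U(20)=-8≡18 → S
F(5)−E(4)=1 → B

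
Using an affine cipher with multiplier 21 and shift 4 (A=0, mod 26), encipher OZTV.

MJND

O(14): 21·14+4=298≡12 → M
Z(25): 21·25+4=529≡9 → J
T(19): 21·19+4=403≡13 → N
V(21): 21·21+4=445≡3 → D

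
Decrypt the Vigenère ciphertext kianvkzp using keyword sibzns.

sazoishh

Repeat the key across the ciphertext: sibznssi
k(10)−s(18): -8≡18 → s
i(8)−i(8): 0 → a
a(0)−b(1): -1≡25 → z
n(13)−z(25): -12≡14 → o
v(21)−n(13): 8 → i
k(10)−s(18): -8≡18 → s
z(25)−s(18): 7 → h
p(15)−i(8): 7 → h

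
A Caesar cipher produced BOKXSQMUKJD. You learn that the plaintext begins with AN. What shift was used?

From the crib: B(1)−A(0)=1, so the shift is 1.

1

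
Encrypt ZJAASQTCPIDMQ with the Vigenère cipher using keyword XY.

Repeat the key across the message: XYXYXYXYXYXYX
Z(25)+X(23): 48≡22 → W
J(9)+Y(24): 33≡7 → H
A(0)+X(23): 23 → X
A(0)+Y(24): 24 → Y
S(18)+X(23): 41≡15 → P
Q(16)+Y(24): 40≡14 → O
T(19)+X(23): 42≡16 → Q
C(2)+Y(24): 26≡0 → A
P(15)+X(23): 38≡12 → M
I(8)+Y(24): 32≡6 → G
D(3)+X(23): 26≡0 → A
M(12)+Y(24): 36≡10 → K
Q(16)+X(23): 39≡13 → N

WHXYPOQAMGAKN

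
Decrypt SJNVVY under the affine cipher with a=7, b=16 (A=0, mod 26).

EZHXXQ

The inverse of 7 mod 26 is 15, since 7·15=105≡1. Apply D(y)=15·(y−16) mod 26:
S(18): 15·(18−16)=30≡4 → E
J(9): 15·(9−16)=-105≡25 → Z
N(13): 15·(13−16)=-45≡7 → H
V(21): 15·(21−16)=75≡23 → X
V(21): 15·(21−16)=75≡23 → X
Y(24): 15·(24−16)=120≡16 → Q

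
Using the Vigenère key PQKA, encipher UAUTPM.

Repeat the key across the message: PQKAPQ
U(20)+P(15): 35≡9 → J
A(0)+Q(16): 16 → Q
U(20)+K(10): 30≡4 → E
T(19)+A(0): 19 → T
P(15)+P(15): 30≡4 → E
M(12)+Q(16): 28≡2 → C

JQETEC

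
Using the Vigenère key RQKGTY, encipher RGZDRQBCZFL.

Repeat the key across the message: RQKGTYRQKGT
R(17)+R(17): 34≡8 → I
G(6)+Q(16): 22 → W
Z(25)+K(10): 35≡9 → J
D(3)+G(6): 9 → J
R(17)+T(19): 36≡10 → K
Q(16)+Y(24): 40≡14 → O
B(1)+R(17): 18 → S
C(2)+Q(16): 18 → S
Z(25)+K(10): 35≡9 → J
F(5)+G(6): 11 → L
L(11)+T(19): 30≡4 → E

IWJJKOSSJLE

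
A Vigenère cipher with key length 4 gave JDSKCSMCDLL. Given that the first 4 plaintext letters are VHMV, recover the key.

Subtract each crib letter from the matching ciphertext letter (mod 26):
J(9)−V(21)=-12≡14 → O
D(3)−H(7)=-4≡22 → W
S(18)−M(12)=6 → G
K(10)−V(21)=-11≡15 → P

OWGP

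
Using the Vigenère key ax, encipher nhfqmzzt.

nefnmwzq

Repeat the key across the message: axaxaxax
n(13)+a(0): 13 → n
h(7)+x(23): 30≡4 → e
f(5)+a(0): 5 → f
q(16)+x(23): 39≡13 → n
m(12)+a(0): 12 → m
z(25)+x(23): 48≡22 → w
z(25)+a(0): 25 → z
t(19)+x(23): 42≡16 → q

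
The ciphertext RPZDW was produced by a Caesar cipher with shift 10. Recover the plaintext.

R(17): 17−10=7 → H
P(15): 15−10=5 → F
Z(25): 25−10=15 → P
D(3): 3−10=-7≡19 → T
W(22): 22−10=12 → M

HFPTM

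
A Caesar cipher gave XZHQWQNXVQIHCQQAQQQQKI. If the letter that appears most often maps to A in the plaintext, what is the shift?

16

The most frequent ciphertext letter is Q (appears 9 times).
Q is position 16; A is position 0.
Shift = 16.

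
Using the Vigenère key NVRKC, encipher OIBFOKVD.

Repeat the key across the message: NVRKCNVR
O(14)+N(13): 27≡1 → B
I(8)+V(21): 29≡3 → D
B(1)+R(17): 18 → S
F(5)+K(10): 15 → P
O(14)+C(2): 16 → Q
K(10)+N(13): 23 → X
V(21)+V(21): 42≡16 → Q
D(3)+R(17): 20 → U

BDSPQXQU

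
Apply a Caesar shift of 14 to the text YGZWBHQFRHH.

Y(24): 24+14=38≡12 → M
G(6): 6+14=20 → U
Z(25): 25+14=39≡13 → N
W(22): 22+14=36≡10 → K
B(1): 1+14=15 → P
H(7): 7+14=21 → V
Q(16): 16+14=30≡4 → E
F(5): 5+14=19 → T
R(17): 17+14=31≡5 → F
H(7): 7+14=21 → V
H(7): 7+14=21 → V

MUNKPVETFVV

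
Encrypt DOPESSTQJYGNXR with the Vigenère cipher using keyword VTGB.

YHVFNLZRERMOSK

Repeat the key across the message: VTGBVTGBVTGBVT
D(3)+V(21): 24 → Y
O(14)+T(19): 33≡7 → H
P(15)+G(6): 21 → V
E(4)+B(1): 5 → F
S(18)+V(21): 39≡13 → N
S(18)+T(19): 37≡11 → L
T(19)+G(6): 25 → Z
Q(16)+B(1): 17 → R
J(9)+V(21): 30≡4 → E
Y(24)+T(19): 43≡17 → R
G(6)+G(6): 12 → M
N(13)+B(1): 14 → O
X(23)+V(21): 44≡18 → S
R(17)+T(19): 36≡10 → K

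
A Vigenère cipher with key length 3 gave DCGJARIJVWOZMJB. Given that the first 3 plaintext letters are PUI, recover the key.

OIY

Subtract each crib letter from the matching ciphertext letter (mod 26):
D(3)−P(15)=-12≡14 → O
C(2)−U(20)=-18≡8 → I
G(6)−I(8)=-2≡24 → Y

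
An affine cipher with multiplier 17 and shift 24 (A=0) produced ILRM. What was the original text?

The inverse of 17 mod 26 is 23, since 17·23=391≡1. Apply D(y)=23·(y−24) mod 26:
I(8): 23·(8−24)=-368≡22 → W
L(11): 23·(11−24)=-299≡13 → N
R(17): 23·(17−24)=-161≡21 → V
M(12): 23·(12−24)=-276≡10 → K

WNVK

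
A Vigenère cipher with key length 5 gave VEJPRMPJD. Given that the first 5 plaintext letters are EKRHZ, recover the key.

RUSIS

Subtract each crib letter from the matching ciphertext letter (mod 26):
V(21)−E(4)=17 → R
E(4)−K(10)=-6≡20 → U
J(9)−R(17)=-8≡18 → S
P(15)−H(7)=8 → I
R(17)−Z(25)=-8≡18 → S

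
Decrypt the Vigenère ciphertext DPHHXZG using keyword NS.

Repeat the key across the ciphertext: NSNSNSN
D(3)−N(13): -10≡16 → Q
P(15)−S(18): -3≡23 → X
H(7)−N(13): -6≡20 → U
H(7)−S(18): -11≡15 → P
X(23)−N(13): 10 → K
Z(25)−S(18): 7 → H
G(6)−N(13): -7≡19 → T

QXUPKHT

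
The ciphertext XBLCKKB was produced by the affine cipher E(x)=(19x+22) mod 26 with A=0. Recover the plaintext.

LDJOYYD

The inverse of 19 mod 26 is 11, since 19·11=209≡1. Apply D(y)=11·(y−22) mod 26:
X(23): 11·(23−22)=11 → L
B(1): 11·(1−22)=-231≡3 → D
L(11): 11·(11−22)=-121≡9 → J
C(2): 11·(2−22)=-220≡14 → O
K(10): 11·(10−22)=-132≡24 → Y
K(10): 11·(10−22)=-132≡24 → Y
B(1): 11·(1−22)=-231≡3 → D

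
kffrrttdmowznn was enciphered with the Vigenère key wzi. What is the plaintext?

Repeat the key across the ciphertext: wziwziwziwziwz
k(10)−w(22): -12≡14 → o
f(5)−z(25): -20≡6 → g
f(5)−i(8): -3≡23 → x
r(17)−w(22): -5≡21 → v
r(17)−z(25): -8≡18 → s
t(19)−i(8): 11 → l
t(19)−w(22): -3≡23 → x
d(3)−z(25): -22≡4 → e
m(12)−i(8): 4 → e
o(14)−w(22): -8≡18 → s
w(22)−z(25): -3≡23 → x
z(25)−i(8): 17 → r
n(13)−w(22): -9≡17 → r
n(13)−z(25): -12≡14 → o

ogxvslxeesxrro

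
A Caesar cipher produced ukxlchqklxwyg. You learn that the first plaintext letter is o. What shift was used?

6

From the crib: u(20)−o(14)=6, so the shift is 6.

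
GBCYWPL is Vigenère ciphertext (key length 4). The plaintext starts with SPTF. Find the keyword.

OMJT

Subtract each crib letter from the matching ciphertext letter (mod 26):
G(6)−S(18)=-12≡14 → O
B(1)−P(15)=-14≡12 → M
C(2)−T(19)=-17≡9 → J
Y(24)−F(5)=19 → T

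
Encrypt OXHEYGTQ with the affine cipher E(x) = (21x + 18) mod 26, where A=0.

O(14): 21·14+18=312≡0 → A
X(23): 21·23+18=501≡7 → H
H(7): 21·7+18=165≡9 → J
E(4): 21·4+18=102≡24 → Y
Y(24): 21·24+18=522≡2 → C
G(6): 21·6+18=144≡14 → O
T(19): 21·19+18=417≡1 → B
Q(16): 21·16+18=354≡16 → Q

AHJYCOBQ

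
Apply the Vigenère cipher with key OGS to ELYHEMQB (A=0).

SRQVKEEH

Repeat the key across the message: OGSOGSOG
E(4)+O(14): 18 → S
L(11)+G(6): 17 → R
Y(24)+S(18): 42≡16 → Q
H(7)+O(14): 21 → V
E(4)+G(6): 10 → K
M(12)+S(18): 30≡4 → E
Q(16)+O(14): 30≡4 → E
B(1)+G(6): 7 → H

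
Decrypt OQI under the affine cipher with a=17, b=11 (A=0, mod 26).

RLJ

The inverse of 17 mod 26 is 23, since 17·23=391≡1. Apply D(y)=23·(y−11) mod 26:
O(14): 23·(14−11)=69≡17 → R
Q(16): 23·(16−11)=115≡11 → L
I(8): 23·(8−11)=-69≡9 → J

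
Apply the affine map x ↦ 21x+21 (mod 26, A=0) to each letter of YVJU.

FUCZ

Y(24): 21·24+21=525≡5 → F
V(21): 21·21+21=462≡20 → U
J(9): 21·9+21=210≡2 → C
U(20): 21·20+21=441≡25 → Z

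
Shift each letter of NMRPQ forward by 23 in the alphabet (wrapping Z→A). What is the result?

KJOMN

N(13): 13+23=36≡10 → K
M(12): 12+23=35≡9 → J
R(17): 17+23=40≡14 → O
P(15): 15+23=38≡12 → M
Q(16): 16+23=39≡13 → N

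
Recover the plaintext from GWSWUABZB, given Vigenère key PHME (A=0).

RPGSFTPVM

Repeat the key across the ciphertext: PHMEPHMEP
G(6)−P(15): -9≡17 → R
W(22)−H(7): 15 → P
S(18)−M(12): 6 → G
W(22)−E(4): 18 → S
U(20)−P(15): 5 → F
A(0)−H(7): -7≡19 → T
B(1)−M(12): -11≡15 → P
Z(25)−E(4): 21 → V
B(1)−P(15): -14≡12 → M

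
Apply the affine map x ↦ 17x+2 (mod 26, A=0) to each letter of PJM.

P(15): 17·15+2=257≡23 → X
J(9): 17·9+2=155≡25 → Z
M(12): 17·12+2=206≡24 → Y

XZY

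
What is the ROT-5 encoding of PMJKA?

P(15): 15+5=20 → U
M(12): 12+5=17 → R
J(9): 9+5=14 → O
K(10): 10+5=15 → P
A(0): 0+5=5 → F

UROPF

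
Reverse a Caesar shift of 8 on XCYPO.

PUQHG

X(23): 23−8=15 → P
C(2): 2−8=-6≡20 → U
Y(24): 24−8=16 → Q
P(15): 15−8=7 → H
O(14): 14−8=6 → G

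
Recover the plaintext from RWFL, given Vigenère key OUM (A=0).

Repeat the key across the ciphertext: OUMO
R(17)−O(14): 3 → D
W(22)−U(20): 2 → C
F(5)−M(12): -7≡19 → T
L(11)−O(14): -3≡23 → X

DCTX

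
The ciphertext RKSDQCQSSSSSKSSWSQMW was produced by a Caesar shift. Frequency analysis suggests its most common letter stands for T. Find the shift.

25

The most frequent ciphertext letter is S (appears 9 times).
S is position 18; T is position 19.
Shift = -1≡25.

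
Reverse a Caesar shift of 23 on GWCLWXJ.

JZFOZAM

G(6): 6−23=-17≡9 → J
W(22): 22−23=-1≡25 → Z
C(2): 2−23=-21≡5 → F
L(11): 11−23=-12≡14 → O
W(22): 22−23=-1≡25 → Z
X(23): 23−23=0 → A
J(9): 9−23=-14≡12 → M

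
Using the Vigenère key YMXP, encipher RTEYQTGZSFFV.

Repeat the key across the message: YMXPYMXPYMXP
R(17)+Y(24): 41≡15 → P
T(19)+M(12): 31≡5 → F
E(4)+X(23): 27≡1 → B
Y(24)+P(15): 39≡13 → N
Q(16)+Y(24): 40≡14 → O
T(19)+M(12): 31≡5 → F
G(6)+X(23): 29≡3 → D
Z(25)+P(15): 40≡14 → O
S(18)+Y(24): 42≡16 → Q
F(5)+M(12): 17 → R
F(5)+X(23): 28≡2 → C
V(21)+P(15): 36≡10 → K

PFBNOFDOQRCK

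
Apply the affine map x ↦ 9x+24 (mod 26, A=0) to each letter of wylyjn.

ogtgbl

w(22): 9·22+24=222≡14 → o
y(24): 9·24+24=240≡6 → g
l(11): 9·11+24=123≡19 → t
y(24): 9·24+24=240≡6 → g
j(9): 9·9+24=105≡1 → b
n(13): 9·13+24=141≡11 → l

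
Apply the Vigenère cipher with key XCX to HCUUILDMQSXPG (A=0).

EERRKIAONPZMD

Repeat the key across the message: XCXXCXXCXXCXX
H(7)+X(23): 30≡4 → E
C(2)+C(2): 4 → E
U(20)+X(23): 43≡17 → R
U(20)+X(23): 43≡17 → R
I(8)+C(2): 10 → K
L(11)+X(23): 34≡8 → I
D(3)+X(23): 26≡0 → A
M(12)+C(2): 14 → O
Q(16)+X(23): 39≡13 → N
S(18)+X(23): 41≡15 → P
X(23)+C(2): 25 → Z
P(15)+X(23): 38≡12 → M
G(6)+X(23): 29≡3 → D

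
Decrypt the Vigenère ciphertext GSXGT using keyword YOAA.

Repeat the key across the ciphertext: YOAAY
G(6)−Y(24): -18≡8 → I
S(18)−O(14): 4 → E
X(23)−A(0): 23 → X
G(6)−A(0): 6 → G
T(19)−Y(24): -5≡21 → V

IEXGV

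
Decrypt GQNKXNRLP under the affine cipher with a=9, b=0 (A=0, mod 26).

The inverse of 9 mod 26 is 3, since 9·3=27≡1. Apply D(y)=3·(y−0) mod 26:
G(6): 3·(6−0)=18 → S
Q(16): 3·(16−0)=48≡22 → W
N(13): 3·(13−0)=39≡13 → N
K(10): 3·(10−0)=30≡4 → E
X(23): 3·(23−0)=69≡17 → R
N(13): 3·(13−0)=39≡13 → N
R(17): 3·(17−0)=51≡25 → Z
L(11): 3·(11−0)=33≡7 → H
P(15): 3·(15−0)=45≡19 → T

SWNERNZHT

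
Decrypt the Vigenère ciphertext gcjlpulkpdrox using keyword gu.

aidrjafqjjlur

Repeat the key across the ciphertext: gugugugugugug
g(6)−g(6): 0 → a
c(2)−u(20): -18≡8 → i
j(9)−g(6): 3 → d
l(11)−u(20): -9≡17 → r
p(15)−g(6): 9 → j
u(20)−u(20): 0 → a
l(11)−g(6): 5 → f
k(10)−u(20): -10≡16 → q
p(15)−g(6): 9 → j
d(3)−u(20): -17≡9 → j
r(17)−g(6): 11 → l
o(14)−u(20): -6≡20 → u
x(23)−g(6): 17 → r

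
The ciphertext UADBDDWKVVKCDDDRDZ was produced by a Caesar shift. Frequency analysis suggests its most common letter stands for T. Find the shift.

10

The most frequent ciphertext letter is D (appears 7 times).
D is position 3; T is position 19.
Shift = -16≡10.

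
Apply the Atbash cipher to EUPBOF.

VFKYLU

E(4) → V(21)
U(20) → F(5)
P(15) → K(10)
B(1) → Y(24)
O(14) → L(11)
F(5) → U(20)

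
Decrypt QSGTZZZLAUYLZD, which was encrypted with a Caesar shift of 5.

Q(16): 16−5=11 → L
S(18): 18−5=13 → N
G(6): 6−5=1 → B
T(19): 19−5=14 → O
Z(25): 25−5=20 → U
Z(25): 25−5=20 → U
Z(25): 25−5=20 → U
L(11): 11−5=6 → G
A(0): 0−5=-5≡21 → V
U(20): 20−5=15 → P
Y(24): 24−5=19 → T
L(11): 11−5=6 → G
Z(25): 25−5=20 → U
D(3): 3−5=-2≡24 → Y

LNBOUUUGVPTGUY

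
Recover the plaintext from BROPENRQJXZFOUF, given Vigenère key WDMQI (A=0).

Repeat the key across the ciphertext: WDMQIWDMQIWDMQI
B(1)−W(22): -21≡5 → F
R(17)−D(3): 14 → O
O(14)−M(12): 2 → C
P(15)−Q(16): -1≡25 → Z
E(4)−I(8): -4≡22 → W
N(13)−W(22): -9≡17 → R
R(17)−D(3): 14 → O
Q(16)−M(12): 4 → E
J(9)−Q(16): -7≡19 → T
X(23)−I(8): 15 → P
Z(25)−W(22): 3 → D
F(5)−D(3): 2 → C
O(14)−M(12): 2 → C
U(20)−Q(16): 4 → E
F(5)−I(8): -3≡23 → X

FOCZWROETPDCCEX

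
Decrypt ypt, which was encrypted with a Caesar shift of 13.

y(24): 24−13=11 → l
p(15): 15−13=2 → c
t(19): 19−13=6 → g

lcg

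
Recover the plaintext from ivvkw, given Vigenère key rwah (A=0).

rzvdf

Repeat the key across the ciphertext: rwahr
i(8)−r(17): -9≡17 → r
v(21)−w(22): -1≡25 → z
v(21)−a(0): 21 → v
k(10)−h(7): 3 → d
w(22)−r(17): 5 → f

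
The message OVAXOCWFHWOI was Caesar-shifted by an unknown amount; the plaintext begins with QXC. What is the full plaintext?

From the crib: O(14)−Q(16)=-2≡24, so the shift is 24.
Subtract 24 from each ciphertext letter:
O(14): 14−24=-10≡16 → Q
V(21): 21−24=-3≡23 → X
A(0): 0−24=-24≡2 → C
X(23): 23−24=-1≡25 → Z
O(14): 14−24=-10≡16 → Q
C(2): 2−24=-22≡4 → E
W(22): 22−24=-2≡24 → Y
F(5): 5−24=-19≡7 → H
H(7): 7−24=-17≡9 → J
W(22): 22−24=-2≡24 → Y
O(14): 14−24=-10≡16 → Q
I(8): 8−24=-16≡10 → K

QXCZQEYHJYQK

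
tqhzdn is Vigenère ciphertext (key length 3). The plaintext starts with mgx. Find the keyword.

Subtract each crib letter from the matching ciphertext letter (mod 26):
t(19)−m(12)=7 → h
q(16)−g(6)=10 → k
h(7)−x(23)=-16≡10 → k

hkk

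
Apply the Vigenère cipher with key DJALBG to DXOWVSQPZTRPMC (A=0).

Repeat the key across the message: DJALBGDJALBGDJ
D(3)+D(3): 6 → G
X(23)+J(9): 32≡6 → G
O(14)+A(0): 14 → O
W(22)+L(11): 33≡7 → H
V(21)+B(1): 22 → W
S(18)+G(6): 24 → Y
Q(16)+D(3): 19 → T
P(15)+J(9): 24 → Y
Z(25)+A(0): 25 → Z
T(19)+L(11): 30≡4 → E
R(17)+B(1): 18 → S
P(15)+G(6): 21 → V
M(12)+D(3): 15 → P
C(2)+J(9): 11 → L

GGOHWYTYZESVPL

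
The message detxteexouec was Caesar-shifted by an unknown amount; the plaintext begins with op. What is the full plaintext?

opeieppizfpn

From the crib: d(3)−o(14)=-11≡15, so the shift is 15.
Subtract 15 from each ciphertext letter:
d(3): 3−15=-12≡14 → o
e(4): 4−15=-11≡15 → p
t(19): 19−15=4 → e
x(23): 23−15=8 → i
t(19): 19−15=4 → e
e(4): 4−15=-11≡15 → p
e(4): 4−15=-11≡15 → p
x(23): 23−15=8 → i
o(14): 14−15=-1≡25 → z
u(20): 20−15=5 → f
e(4): 4−15=-11≡15 → p
c(2): 2−15=-13≡13 → n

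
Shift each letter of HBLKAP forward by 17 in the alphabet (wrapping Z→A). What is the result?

YSCBRG

H(7): 7+17=24 → Y
B(1): 1+17=18 → S
L(11): 11+17=28≡2 → C
K(10): 10+17=27≡1 → B
A(0): 0+17=17 → R
P(15): 15+17=32≡6 → G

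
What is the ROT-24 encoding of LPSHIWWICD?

L(11): 11+24=35≡9 → J
P(15): 15+24=39≡13 → N
S(18): 18+24=42≡16 → Q
H(7): 7+24=31≡5 → F
I(8): 8+24=32≡6 → G
W(22): 22+24=46≡20 → U
W(22): 22+24=46≡20 → U
I(8): 8+24=32≡6 → G
C(2): 2+24=26≡0 → A
D(3): 3+24=27≡1 → B

JNQFGUUGAB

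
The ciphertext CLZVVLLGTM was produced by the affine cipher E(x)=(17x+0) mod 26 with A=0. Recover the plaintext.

UTDPPTTIVQ

The inverse of 17 mod 26 is 23, since 17·23=391≡1. Apply D(y)=23·(y−0) mod 26:
C(2): 23·(2−0)=46≡20 → U
L(11): 23·(11−0)=253≡19 → T
Z(25): 23·(25−0)=575≡3 → D
V(21): 23·(21−0)=483≡15 → P
V(21): 23·(21−0)=483≡15 → P
L(11): 23·(11−0)=253≡19 → T
L(11): 23·(11−0)=253≡19 → T
G(6): 23·(6−0)=138≡8 → I
T(19): 23·(19−0)=437≡21 → V
M(12): 23·(12−0)=276≡16 → Q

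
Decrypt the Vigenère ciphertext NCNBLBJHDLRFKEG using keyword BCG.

Repeat the key across the ciphertext: BCGBCGBCGBCGBCG
N(13)−B(1): 12 → M
C(2)−C(2): 0 → A
N(13)−G(6): 7 → H
B(1)−B(1): 0 → A
L(11)−C(2): 9 → J
B(1)−G(6): -5≡21 → V
J(9)−B(1): 8 → I
H(7)−C(2): 5 → F
D(3)−G(6): -3≡23 → X
L(11)−B(1): 10 → K
R(17)−C(2): 15 → P
F(5)−G(6): -1≡25 → Z
K(10)−B(1): 9 → J
E(4)−C(2): 2 → C
G(6)−G(6): 0 → A

MAHAJVIFXKPZJCA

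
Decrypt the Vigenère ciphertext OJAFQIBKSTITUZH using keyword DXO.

LMMCTUYNEQLFRCT

Repeat the key across the ciphertext: DXODXODXODXODXO
O(14)−D(3): 11 → L
J(9)−X(23): -14≡12 → M
A(0)−O(14): -14≡12 → M
F(5)−D(3): 2 → C
Q(16)−X(23): -7≡19 → T
I(8)−O(14): -6≡20 → U
B(1)−D(3): -2≡24 → Y
K(10)−X(23): -13≡13 → N
S(18)−O(14): 4 → E
T(19)−D(3): 16 → Q
I(8)−X(23): -15≡11 → L
T(19)−O(14): 5 → F
U(20)−D(3): 17 → R
Z(25)−X(23): 2 → C
H(7)−O(14): -7≡19 → T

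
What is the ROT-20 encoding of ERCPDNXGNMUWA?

YLWJXHRAHGOQU

E(4): 4+20=24 → Y
R(17): 17+20=37≡11 → L
C(2): 2+20=22 → W
P(15): 15+20=35≡9 → J
D(3): 3+20=23 → X
N(13): 13+20=33≡7 → H
X(23): 23+20=43≡17 → R
G(6): 6+20=26≡0 → A
N(13): 13+20=33≡7 → H
M(12): 12+20=32≡6 → G
U(20): 20+20=40≡14 → O
W(22): 22+20=42≡16 → Q
A(0): 0+20=20 → U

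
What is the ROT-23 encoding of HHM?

EEJ

H(7): 7+23=30≡4 → E
H(7): 7+23=30≡4 → E
M(12): 12+23=35≡9 → J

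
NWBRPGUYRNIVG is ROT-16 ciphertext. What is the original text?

XGLBZQEIBXSFQ

N(13): 13−16=-3≡23 → X
W(22): 22−16=6 → G
B(1): 1−16=-15≡11 → L
R(17): 17−16=1 → B
P(15): 15−16=-1≡25 → Z
G(6): 6−16=-10≡16 → Q
U(20): 20−16=4 → E
Y(24): 24−16=8 → I
R(17): 17−16=1 → B
N(13): 13−16=-3≡23 → X
I(8): 8−16=-8≡18 → S
V(21): 21−16=5 → F
G(6): 6−16=-10≡16 → Q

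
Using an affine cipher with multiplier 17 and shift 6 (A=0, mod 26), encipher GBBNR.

G(6): 17·6+6=108≡4 → E
B(1): 17·1+6=23 → X
B(1): 17·1+6=23 → X
N(13): 17·13+6=227≡19 → T
R(17): 17·17+6=295≡9 → J

EXXTJ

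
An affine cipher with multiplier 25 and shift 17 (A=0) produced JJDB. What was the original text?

The inverse of 25 mod 26 is 25, since 25·25=625≡1. Apply D(y)=25·(y−17) mod 26:
J(9): 25·(9−17)=-200≡8 → I
J(9): 25·(9−17)=-200≡8 → I
D(3): 25·(3−17)=-350≡14 → O
B(1): 25·(1−17)=-400≡16 → Q

IIOQ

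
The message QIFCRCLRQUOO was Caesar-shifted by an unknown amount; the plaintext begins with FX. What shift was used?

11

From the crib: Q(16)−F(5)=11, so the shift is 11.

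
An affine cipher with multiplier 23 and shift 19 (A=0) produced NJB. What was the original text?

The inverse of 23 mod 26 is 17, since 23·17=391≡1. Apply D(y)=17·(y−19) mod 26:
N(13): 17·(13−19)=-102≡2 → C
J(9): 17·(9−19)=-170≡12 → M
B(1): 17·(1−19)=-306≡6 → G

CMG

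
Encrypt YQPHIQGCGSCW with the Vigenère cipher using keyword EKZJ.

CAOQMAFLKCBF

Repeat the key across the message: EKZJEKZJEKZJ
Y(24)+E(4): 28≡2 → C
Q(16)+K(10): 26≡0 → A
P(15)+Z(25): 40≡14 → O
H(7)+J(9): 16 → Q
I(8)+E(4): 12 → M
Q(16)+K(10): 26≡0 → A
G(6)+Z(25): 31≡5 → F
C(2)+J(9): 11 → L
G(6)+E(4): 10 → K
S(18)+K(10): 28≡2 → C
C(2)+Z(25): 27≡1 → B
W(22)+J(9): 31≡5 → F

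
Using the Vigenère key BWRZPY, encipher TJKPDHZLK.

UFBOSFAHB

Repeat the key across the message: BWRZPYBWR
T(19)+B(1): 20 → U
J(9)+W(22): 31≡5 → F
K(10)+R(17): 27≡1 → B
P(15)+Z(25): 40≡14 → O
D(3)+P(15): 18 → S
H(7)+Y(24): 31≡5 → F
Z(25)+B(1): 26≡0 → A
L(11)+W(22): 33≡7 → H
K(10)+R(17): 27≡1 → B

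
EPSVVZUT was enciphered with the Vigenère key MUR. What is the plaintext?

SVBJBIIZ

Repeat the key across the ciphertext: MURMURMU
E(4)−M(12): -8≡18 → S
P(15)−U(20): -5≡21 → V
S(18)−R(17): 1 → B
V(21)−M(12): 9 → J
V(21)−U(20): 1 → B
Z(25)−R(17): 8 → I
U(20)−M(12): 8 → I
T(19)−U(20): -1≡25 → Z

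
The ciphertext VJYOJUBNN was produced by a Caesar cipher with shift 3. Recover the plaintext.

V(21): 21−3=18 → S
J(9): 9−3=6 → G
Y(24): 24−3=21 → V
O(14): 14−3=11 → L
J(9): 9−3=6 → G
U(20): 20−3=17 → R
B(1): 1−3=-2≡24 → Y
N(13): 13−3=10 → K
N(13): 13−3=10 → K

SGVLGRYKK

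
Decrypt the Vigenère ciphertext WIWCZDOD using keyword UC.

Repeat the key across the ciphertext: UCUCUCUC
W(22)−U(20): 2 → C
I(8)−C(2): 6 → G
W(22)−U(20): 2 → C
C(2)−C(2): 0 → A
Z(25)−U(20): 5 → F
D(3)−C(2): 1 → B
O(14)−U(20): -6≡20 → U
D(3)−C(2): 1 → B

CGCAFBUB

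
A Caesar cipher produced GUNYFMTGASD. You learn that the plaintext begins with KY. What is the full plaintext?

KYRCJQXKEWH

From the crib: G(6)−K(10)=-4≡22, so the shift is 22.
Subtract 22 from each ciphertext letter:
G(6): 6−22=-16≡10 → K
U(20): 20−22=-2≡24 → Y
N(13): 13−22=-9≡17 → R
Y(24): 24−22=2 → C
F(5): 5−22=-17≡9 → J
M(12): 12−22=-10≡16 → Q
T(19): 19−22=-3≡23 → X
G(6): 6−22=-16≡10 → K
A(0): 0−22=-22≡4 → E
S(18): 18−22=-4≡22 → W
D(3): 3−22=-19≡7 → H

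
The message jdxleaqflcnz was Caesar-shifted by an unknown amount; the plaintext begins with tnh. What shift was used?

16

From the crib: j(9)−t(19)=-10≡16, so the shift is 16.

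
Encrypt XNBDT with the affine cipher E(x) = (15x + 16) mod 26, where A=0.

X(23): 15·23+16=361≡23 → X
N(13): 15·13+16=211≡3 → D
B(1): 15·1+16=31≡5 → F
D(3): 15·3+16=61≡9 → J
T(19): 15·19+16=301≡15 → P

XDFJP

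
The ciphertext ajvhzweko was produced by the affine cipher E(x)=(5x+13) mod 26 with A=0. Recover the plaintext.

numeshtpv

The inverse of 5 mod 26 is 21, since 5·21=105≡1. Apply D(y)=21·(y−13) mod 26:
a(0): 21·(0−13)=-273≡13 → n
j(9): 21·(9−13)=-84≡20 → u
v(21): 21·(21−13)=168≡12 → m
h(7): 21·(7−13)=-126≡4 → e
z(25): 21·(25−13)=252≡18 → s
w(22): 21·(22−13)=189≡7 → h
e(4): 21·(4−13)=-189≡19 → t
k(10): 21·(10−13)=-63≡15 → p
o(14): 21·(14−13)=21 → v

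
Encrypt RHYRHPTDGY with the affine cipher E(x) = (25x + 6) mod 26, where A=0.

PZIPZRNDAI

R(17): 25·17+6=431≡15 → P
H(7): 25·7+6=181≡25 → Z
Y(24): 25·24+6=606≡8 → I
R(17): 25·17+6=431≡15 → P
H(7): 25·7+6=181≡25 → Z
P(15): 25·15+6=381≡17 → R
T(19): 25·19+6=481≡13 → N
D(3): 25·3+6=81≡3 → D
G(6): 25·6+6=156≡0 → A
Y(24): 25·24+6=606≡8 → I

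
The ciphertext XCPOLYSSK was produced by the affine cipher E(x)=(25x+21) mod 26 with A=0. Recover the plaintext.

The inverse of 25 mod 26 is 25, since 25·25=625≡1. Apply D(y)=25·(y−21) mod 26:
X(23): 25·(23−21)=50≡24 → Y
C(2): 25·(2−21)=-475≡19 → T
P(15): 25·(15−21)=-150≡6 → G
O(14): 25·(14−21)=-175≡7 → H
L(11): 25·(11−21)=-250≡10 → K
Y(24): 25·(24−21)=75≡23 → X
S(18): 25·(18−21)=-75≡3 → D
S(18): 25·(18−21)=-75≡3 → D
K(10): 25·(10−21)=-275≡11 → L

YTGHKXDDL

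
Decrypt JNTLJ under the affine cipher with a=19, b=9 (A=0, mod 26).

ASGWA

The inverse of 19 mod 26 is 11, since 19·11=209≡1. Apply D(y)=11·(y−9) mod 26:
J(9): 11·(9−9)=0 → A
N(13): 11·(13−9)=44≡18 → S
T(19): 11·(19−9)=110≡6 → G
L(11): 11·(11−9)=22 → W
J(9): 11·(9−9)=0 → A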